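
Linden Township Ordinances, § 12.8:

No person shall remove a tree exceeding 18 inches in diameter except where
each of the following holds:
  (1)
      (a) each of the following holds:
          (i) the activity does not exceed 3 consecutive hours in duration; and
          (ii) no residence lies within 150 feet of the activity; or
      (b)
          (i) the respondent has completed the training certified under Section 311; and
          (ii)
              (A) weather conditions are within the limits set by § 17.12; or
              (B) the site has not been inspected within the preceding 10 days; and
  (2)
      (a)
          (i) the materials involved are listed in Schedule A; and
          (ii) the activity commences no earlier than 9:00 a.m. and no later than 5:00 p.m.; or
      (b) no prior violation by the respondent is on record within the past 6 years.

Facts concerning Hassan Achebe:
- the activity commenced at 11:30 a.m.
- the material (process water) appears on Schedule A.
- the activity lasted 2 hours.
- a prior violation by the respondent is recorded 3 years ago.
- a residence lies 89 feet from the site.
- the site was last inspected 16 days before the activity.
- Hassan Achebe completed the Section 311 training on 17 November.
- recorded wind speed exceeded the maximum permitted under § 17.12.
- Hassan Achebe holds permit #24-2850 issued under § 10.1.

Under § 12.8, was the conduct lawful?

Yes — lawful.

(i) ≤ 3 hrs duration — satisfied.
(ii) no residence in 150 ft — not met.
(a) = T AND F = false.
(i) training certified — holds.
(A) weather ok — not satisfied.
(B) not (site inspected) — met.
(ii) = F OR T = true.
So (b) is satisfied (T AND T).
(1): F OR T → true.
(i) Schedule A material — holds.
(ii) start within hours — met.
(a): T AND T → true.
(b) no prior violation — fails.
(2): T OR F → true.
Overall = T AND T = true.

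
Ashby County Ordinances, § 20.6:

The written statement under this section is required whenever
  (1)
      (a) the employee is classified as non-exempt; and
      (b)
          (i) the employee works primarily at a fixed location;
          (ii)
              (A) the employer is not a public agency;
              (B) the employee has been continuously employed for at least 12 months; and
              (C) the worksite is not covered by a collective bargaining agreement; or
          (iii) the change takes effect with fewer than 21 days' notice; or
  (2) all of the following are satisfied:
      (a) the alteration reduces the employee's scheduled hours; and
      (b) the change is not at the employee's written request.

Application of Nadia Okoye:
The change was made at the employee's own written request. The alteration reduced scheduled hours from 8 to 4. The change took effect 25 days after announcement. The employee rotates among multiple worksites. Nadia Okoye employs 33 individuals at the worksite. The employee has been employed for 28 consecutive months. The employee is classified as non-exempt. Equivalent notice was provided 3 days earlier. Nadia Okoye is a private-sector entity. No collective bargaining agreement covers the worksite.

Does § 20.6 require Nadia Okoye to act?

Yes — required.

(a) non-exempt — holds.
(i) fixed location — fails.
(A) not (public agency) — holds.
(B) tenure ≥ 12 mo. — met.
(C) no CBA — holds.
So (ii) is satisfied (T AND T AND T).
(iii) < 21 days' notice — not satisfied.
So (b) is satisfied (F OR T OR F).
So (1) is satisfied (T AND T).
(a) hours reduced — satisfied.
(b) not employee-requested — fails.
(2) = T AND F = false.
So Overall is satisfied (T OR F).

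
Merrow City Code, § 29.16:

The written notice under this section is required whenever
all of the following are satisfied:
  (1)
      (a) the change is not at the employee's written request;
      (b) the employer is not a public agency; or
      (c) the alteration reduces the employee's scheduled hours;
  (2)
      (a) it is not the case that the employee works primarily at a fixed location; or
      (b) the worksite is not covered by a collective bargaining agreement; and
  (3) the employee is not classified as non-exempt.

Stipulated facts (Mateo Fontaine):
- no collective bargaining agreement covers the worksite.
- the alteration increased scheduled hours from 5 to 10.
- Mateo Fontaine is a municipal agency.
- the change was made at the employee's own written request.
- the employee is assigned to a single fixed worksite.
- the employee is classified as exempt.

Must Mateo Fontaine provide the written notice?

(a) not employee-requested — fails.
(b) not (public agency) — not satisfied.
(c) hours reduced — not satisfied.
(1): F OR F OR F → false.
(a) not (fixed location) — not satisfied.
(b) no CBA — met.
(2) = F OR T = true.
(3) not (non-exempt) — met.
Overall: F AND T AND T → false.

No — not required.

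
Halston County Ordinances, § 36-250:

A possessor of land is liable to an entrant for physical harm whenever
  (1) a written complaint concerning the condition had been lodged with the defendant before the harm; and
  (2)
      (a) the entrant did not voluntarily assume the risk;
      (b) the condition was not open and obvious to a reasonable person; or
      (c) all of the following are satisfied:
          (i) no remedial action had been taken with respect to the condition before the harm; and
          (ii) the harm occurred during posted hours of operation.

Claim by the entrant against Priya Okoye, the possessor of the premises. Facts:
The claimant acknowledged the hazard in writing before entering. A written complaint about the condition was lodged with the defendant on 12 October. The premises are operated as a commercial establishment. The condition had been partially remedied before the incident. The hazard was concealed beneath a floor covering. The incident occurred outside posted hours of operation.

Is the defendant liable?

Yes — liable.

(1) complaint lodged — holds.
(a) no assumed risk — not met.
(b) not open/obvious — satisfied.
(i) no remedial action — fails.
(ii) during posted hours — not satisfied.
(c): F AND F → false.
So (2) is satisfied (F OR T OR F).
Overall = T AND T = true.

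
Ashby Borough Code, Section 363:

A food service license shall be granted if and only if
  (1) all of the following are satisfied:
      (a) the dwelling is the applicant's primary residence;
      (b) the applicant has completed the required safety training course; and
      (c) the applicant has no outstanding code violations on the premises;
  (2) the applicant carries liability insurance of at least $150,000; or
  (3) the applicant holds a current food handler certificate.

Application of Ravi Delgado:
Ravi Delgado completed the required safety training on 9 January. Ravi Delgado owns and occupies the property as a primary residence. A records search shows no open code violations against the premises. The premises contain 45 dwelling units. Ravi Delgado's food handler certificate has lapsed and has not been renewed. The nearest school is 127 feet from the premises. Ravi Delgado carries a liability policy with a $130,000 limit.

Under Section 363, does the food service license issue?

(a) primary residence — holds.
(b) safety training — satisfied.
(c) no code violations — holds.
(1): T AND T AND T → true.
(2) insurance ≥ $150,000 — not met.
(3) food handler cert. — not met.
Overall: T OR F OR F → true.

Yes — granted.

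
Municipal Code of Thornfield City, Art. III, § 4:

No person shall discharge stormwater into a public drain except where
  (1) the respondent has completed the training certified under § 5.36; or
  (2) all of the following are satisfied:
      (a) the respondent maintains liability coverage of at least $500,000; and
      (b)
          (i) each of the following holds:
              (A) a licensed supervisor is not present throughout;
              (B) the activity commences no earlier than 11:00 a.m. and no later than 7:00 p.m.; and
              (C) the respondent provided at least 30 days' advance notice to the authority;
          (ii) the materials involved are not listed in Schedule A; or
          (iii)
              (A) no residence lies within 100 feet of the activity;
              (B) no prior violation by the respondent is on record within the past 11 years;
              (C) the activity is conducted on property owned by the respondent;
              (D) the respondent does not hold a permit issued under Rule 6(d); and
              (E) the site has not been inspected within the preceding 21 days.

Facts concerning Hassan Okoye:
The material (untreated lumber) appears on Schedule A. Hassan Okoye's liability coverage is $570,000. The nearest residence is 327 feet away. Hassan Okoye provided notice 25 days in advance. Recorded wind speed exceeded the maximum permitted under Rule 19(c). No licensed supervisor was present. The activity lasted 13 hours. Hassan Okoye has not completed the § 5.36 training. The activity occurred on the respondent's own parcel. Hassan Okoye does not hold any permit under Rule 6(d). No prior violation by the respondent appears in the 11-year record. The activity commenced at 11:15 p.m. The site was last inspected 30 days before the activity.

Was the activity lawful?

Yes — lawful.

(1) training certified — not satisfied.
(a) coverage ≥ $500,000 — holds.
(A) not (supervisor present) — met.
(B) start within hours — not satisfied.
(C) ≥30 days' notice — not satisfied.
So (i) is not satisfied (T AND F AND F).
(ii) not (Schedule A material) — not satisfied.
(A) no residence in 100 ft — satisfied.
(B) no prior violation — satisfied.
(C) own property — satisfied.
(D) not (holds permit) — holds.
(E) not (site inspected) — holds.
So (iii) is satisfied (T AND T AND T AND T AND T).
(b): F OR F OR T → true.
(2) = T AND T = true.
Overall = F OR T = true.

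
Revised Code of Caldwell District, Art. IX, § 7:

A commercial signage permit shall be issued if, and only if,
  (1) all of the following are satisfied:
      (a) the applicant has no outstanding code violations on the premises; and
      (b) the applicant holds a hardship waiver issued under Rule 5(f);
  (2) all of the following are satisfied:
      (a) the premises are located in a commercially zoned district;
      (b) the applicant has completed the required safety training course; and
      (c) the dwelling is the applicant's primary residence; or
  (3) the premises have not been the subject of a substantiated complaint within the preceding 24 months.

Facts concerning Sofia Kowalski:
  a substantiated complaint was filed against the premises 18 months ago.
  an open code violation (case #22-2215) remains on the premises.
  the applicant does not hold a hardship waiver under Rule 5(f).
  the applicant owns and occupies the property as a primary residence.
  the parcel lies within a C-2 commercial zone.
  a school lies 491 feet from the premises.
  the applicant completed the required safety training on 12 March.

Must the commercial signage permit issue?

(a) no code violations — fails.
(b) hardship waiver — not satisfied.
(1): F AND F → false.
(a) commercially zoned — holds.
(b) safety training — satisfied.
(c) primary residence — satisfied.
(2) = T AND T AND T = true.
(3) no complaint in 24 mo. — fails.
Overall: F OR T OR F → true.

Yes — granted.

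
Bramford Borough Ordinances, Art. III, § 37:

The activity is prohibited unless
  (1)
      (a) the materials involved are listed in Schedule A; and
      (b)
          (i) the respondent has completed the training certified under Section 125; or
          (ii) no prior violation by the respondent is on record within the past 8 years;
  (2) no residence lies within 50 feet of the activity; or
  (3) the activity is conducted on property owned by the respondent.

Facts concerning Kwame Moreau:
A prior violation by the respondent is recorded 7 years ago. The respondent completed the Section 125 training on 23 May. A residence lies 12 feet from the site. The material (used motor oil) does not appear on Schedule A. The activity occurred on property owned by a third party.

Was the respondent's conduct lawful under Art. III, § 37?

(a) Schedule A material — not met.
(i) training certified — holds.
(ii) no prior violation — not satisfied.
(b) = T OR F = true.
So (1) is not satisfied (F AND T).
(2) no residence in 50 ft — not met.
(3) own property — not met.
Overall = F OR F OR F = false.

No — unlawful.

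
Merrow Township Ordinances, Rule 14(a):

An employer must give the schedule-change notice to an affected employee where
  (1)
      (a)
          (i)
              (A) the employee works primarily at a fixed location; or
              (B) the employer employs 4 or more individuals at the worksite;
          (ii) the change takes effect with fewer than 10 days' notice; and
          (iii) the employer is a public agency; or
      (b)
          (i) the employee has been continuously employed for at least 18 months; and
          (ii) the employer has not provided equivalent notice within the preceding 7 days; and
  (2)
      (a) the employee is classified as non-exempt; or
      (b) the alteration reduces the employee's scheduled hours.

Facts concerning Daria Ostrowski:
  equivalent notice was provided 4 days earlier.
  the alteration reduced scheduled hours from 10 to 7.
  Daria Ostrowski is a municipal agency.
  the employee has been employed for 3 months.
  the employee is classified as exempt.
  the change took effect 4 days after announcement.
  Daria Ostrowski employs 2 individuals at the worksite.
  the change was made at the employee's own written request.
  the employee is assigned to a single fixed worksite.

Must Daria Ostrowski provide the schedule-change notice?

Yes — required.

(A) fixed location — met.
(B) ≥ 4 at site — not met.
So (i) is satisfied (T OR F).
(ii) < 10 days' notice — holds.
(iii) public agency — met.
So (a) is satisfied (T AND T AND T).
(i) tenure ≥ 18 mo. — not satisfied.
(ii) no recent notice — not satisfied.
So (b) is not satisfied (F AND F).
(1): T OR F → true.
(a) non-exempt — not satisfied.
(b) hours reduced — satisfied.
(2): F OR T → true.
So Overall is satisfied (T AND T).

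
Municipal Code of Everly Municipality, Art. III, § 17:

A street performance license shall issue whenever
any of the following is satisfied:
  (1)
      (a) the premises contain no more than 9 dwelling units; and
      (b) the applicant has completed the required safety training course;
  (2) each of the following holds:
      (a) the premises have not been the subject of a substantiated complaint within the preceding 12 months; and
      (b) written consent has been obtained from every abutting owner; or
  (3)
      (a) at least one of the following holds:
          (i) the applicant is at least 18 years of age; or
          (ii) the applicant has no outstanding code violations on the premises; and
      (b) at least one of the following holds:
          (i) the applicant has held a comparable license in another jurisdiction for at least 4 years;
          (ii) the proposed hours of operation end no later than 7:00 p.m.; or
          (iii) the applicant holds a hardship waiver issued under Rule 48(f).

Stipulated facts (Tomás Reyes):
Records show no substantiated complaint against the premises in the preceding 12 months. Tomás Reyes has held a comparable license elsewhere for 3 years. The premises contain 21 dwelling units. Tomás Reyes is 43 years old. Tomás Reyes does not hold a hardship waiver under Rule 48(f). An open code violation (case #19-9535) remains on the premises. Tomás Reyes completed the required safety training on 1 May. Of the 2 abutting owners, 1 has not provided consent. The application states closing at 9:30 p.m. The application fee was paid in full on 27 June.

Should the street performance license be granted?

No — denied.

(a) ≤ 9 units — fails.
(b) safety training — holds.
So (1) is not satisfied (F AND T).
(a) no complaint in 12 mo. — holds.
(b) all abutters consent — fails.
So (2) is not satisfied (T AND F).
(i) age ≥ 18 — holds.
(ii) no code violations — not met.
(a): T OR F → true.
(i) prior license ≥ 4 yr — not satisfied.
(ii) closes by 7 p.m. — fails.
(iii) hardship waiver — fails.
(b): F OR F OR F → false.
So (3) is not satisfied (T AND F).
Overall = F OR F OR F = false.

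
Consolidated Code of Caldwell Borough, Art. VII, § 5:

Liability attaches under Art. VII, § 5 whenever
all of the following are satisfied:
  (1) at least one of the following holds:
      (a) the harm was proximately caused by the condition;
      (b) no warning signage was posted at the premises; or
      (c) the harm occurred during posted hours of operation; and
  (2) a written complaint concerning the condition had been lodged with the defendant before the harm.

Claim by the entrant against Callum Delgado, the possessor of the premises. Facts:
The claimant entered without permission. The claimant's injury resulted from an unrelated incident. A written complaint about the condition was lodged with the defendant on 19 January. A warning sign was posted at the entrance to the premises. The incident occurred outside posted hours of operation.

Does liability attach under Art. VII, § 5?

No — not liable.

(a) proximate cause — not met.
(b) no signage posted — not satisfied.
(c) during posted hours — fails.
(1) = F OR F OR F = false.
(2) complaint lodged — met.
So Overall is not satisfied (F AND T).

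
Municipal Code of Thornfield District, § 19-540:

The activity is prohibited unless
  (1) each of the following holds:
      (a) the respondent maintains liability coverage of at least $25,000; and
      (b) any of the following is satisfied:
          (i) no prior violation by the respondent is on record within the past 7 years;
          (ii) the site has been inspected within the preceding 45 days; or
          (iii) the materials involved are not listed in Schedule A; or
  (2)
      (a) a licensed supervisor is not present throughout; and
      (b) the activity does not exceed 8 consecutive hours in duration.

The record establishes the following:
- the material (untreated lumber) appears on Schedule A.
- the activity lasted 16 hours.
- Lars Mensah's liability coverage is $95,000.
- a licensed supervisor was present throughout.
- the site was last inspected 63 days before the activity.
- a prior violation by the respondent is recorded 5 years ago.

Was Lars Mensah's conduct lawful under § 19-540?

(a) coverage ≥ $25,000 — satisfied.
(i) no prior violation — not satisfied.
(ii) site inspected — not satisfied.
(iii) not (Schedule A material) — fails.
(b): F OR F OR F → false.
(1) = T AND F = false.
(a) not (supervisor present) — fails.
(b) ≤ 8 hrs duration — not satisfied.
(2): F AND F → false.
Overall: F OR F → false.

No — unlawful.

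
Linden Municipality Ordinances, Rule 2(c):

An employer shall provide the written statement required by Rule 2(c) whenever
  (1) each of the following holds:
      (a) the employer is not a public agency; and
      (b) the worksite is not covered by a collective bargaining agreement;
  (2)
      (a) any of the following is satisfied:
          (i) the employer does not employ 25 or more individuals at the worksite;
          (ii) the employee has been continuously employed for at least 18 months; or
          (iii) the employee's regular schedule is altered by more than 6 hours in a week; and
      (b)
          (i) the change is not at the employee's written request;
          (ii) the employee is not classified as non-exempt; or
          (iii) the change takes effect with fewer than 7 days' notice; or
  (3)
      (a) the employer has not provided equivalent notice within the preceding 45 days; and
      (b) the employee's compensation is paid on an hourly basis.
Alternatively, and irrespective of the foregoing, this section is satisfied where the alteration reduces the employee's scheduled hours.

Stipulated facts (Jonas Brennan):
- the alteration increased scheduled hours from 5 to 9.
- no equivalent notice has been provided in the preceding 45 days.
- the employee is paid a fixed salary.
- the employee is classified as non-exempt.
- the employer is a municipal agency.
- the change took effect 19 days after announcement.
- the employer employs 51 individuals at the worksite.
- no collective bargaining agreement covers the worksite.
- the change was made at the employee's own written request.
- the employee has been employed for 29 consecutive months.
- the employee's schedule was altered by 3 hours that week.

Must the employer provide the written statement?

No — not required.

(a) not (public agency) — not satisfied.
(b) no CBA — satisfied.
(1) = F AND T = false.
(i) not (≥ 25 at site) — not met.
(ii) tenure ≥ 18 mo. — met.
(iii) schedule shift > 6h — not met.
So (a) is satisfied (F OR T OR F).
(i) not employee-requested — fails.
(ii) not (non-exempt) — not satisfied.
(iii) < 7 days' notice — not satisfied.
(b) = F OR F OR F = false.
(2): T AND F → false.
(a) no recent notice — holds.
(b) hourly-paid — fails.
(3): T AND F → false.
So Overall is not satisfied (F OR F OR F).
Exception (hours reduced) — not satisfied.
Result: main false OR exception false → false.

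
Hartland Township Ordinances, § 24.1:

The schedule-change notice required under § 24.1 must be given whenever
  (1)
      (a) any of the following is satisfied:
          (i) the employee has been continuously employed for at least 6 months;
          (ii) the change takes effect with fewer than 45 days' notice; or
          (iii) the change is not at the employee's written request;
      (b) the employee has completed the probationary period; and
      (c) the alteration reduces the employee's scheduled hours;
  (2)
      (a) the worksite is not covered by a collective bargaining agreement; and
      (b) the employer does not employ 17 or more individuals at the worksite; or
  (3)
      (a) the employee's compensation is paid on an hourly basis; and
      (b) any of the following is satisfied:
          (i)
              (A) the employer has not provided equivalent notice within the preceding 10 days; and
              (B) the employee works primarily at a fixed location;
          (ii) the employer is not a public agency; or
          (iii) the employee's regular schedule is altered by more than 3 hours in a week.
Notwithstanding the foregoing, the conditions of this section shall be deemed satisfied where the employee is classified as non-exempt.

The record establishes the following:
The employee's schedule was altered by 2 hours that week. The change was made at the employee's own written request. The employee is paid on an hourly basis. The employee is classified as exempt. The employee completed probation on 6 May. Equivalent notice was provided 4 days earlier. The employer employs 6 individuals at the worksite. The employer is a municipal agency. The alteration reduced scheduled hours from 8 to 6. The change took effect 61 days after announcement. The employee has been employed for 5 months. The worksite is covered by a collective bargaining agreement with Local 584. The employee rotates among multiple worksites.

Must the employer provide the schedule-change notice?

(i) tenure ≥ 6 mo. — fails.
(ii) < 45 days' notice — not met.
(iii) not employee-requested — not satisfied.
(a): F OR F OR F → false.
(b) past probation — satisfied.
(c) hours reduced — met.
So (1) is not satisfied (F AND T AND T).
(a) no CBA — fails.
(b) not (≥ 17 at site) — met.
So (2) is not satisfied (F AND T).
(a) hourly-paid — met.
(A) no recent notice — not satisfied.
(B) fixed location — fails.
(i) = F AND F = false.
(ii) not (public agency) — not met.
(iii) schedule shift > 3h — fails.
So (b) is not satisfied (F OR F OR F).
So (3) is not satisfied (T AND F).
So Overall is not satisfied (F OR F OR F).
Exception (non-exempt) — not satisfied.
Result: main false OR exception false → false.

No — not required.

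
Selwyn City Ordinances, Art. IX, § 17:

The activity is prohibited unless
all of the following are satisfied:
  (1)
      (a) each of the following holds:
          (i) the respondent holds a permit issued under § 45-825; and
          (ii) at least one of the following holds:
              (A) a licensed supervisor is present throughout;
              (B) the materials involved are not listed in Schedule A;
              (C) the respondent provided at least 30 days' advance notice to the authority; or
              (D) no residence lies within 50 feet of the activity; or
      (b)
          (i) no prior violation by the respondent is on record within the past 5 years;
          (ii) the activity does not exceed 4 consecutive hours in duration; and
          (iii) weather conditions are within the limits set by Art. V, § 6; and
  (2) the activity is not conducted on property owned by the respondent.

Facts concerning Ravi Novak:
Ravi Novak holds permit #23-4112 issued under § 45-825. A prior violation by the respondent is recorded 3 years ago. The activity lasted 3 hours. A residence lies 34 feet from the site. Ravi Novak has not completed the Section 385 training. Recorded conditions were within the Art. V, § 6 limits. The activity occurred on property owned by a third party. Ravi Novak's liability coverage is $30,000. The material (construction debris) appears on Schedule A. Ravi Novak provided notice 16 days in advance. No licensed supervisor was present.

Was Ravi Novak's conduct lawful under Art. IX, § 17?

(i) holds permit — holds.
(A) supervisor present — fails.
(B) not (Schedule A material) — not met.
(C) ≥30 days' notice — fails.
(D) no residence in 50 ft — not satisfied.
(ii) = F OR F OR F OR F = false.
(a) = T AND F = false.
(i) no prior violation — not met.
(ii) ≤ 4 hrs duration — holds.
(iii) weather ok — met.
(b): F AND T AND T → false.
(1) = F OR F = false.
(2) not (own property) — holds.
Overall: F AND T → false.

No — unlawful.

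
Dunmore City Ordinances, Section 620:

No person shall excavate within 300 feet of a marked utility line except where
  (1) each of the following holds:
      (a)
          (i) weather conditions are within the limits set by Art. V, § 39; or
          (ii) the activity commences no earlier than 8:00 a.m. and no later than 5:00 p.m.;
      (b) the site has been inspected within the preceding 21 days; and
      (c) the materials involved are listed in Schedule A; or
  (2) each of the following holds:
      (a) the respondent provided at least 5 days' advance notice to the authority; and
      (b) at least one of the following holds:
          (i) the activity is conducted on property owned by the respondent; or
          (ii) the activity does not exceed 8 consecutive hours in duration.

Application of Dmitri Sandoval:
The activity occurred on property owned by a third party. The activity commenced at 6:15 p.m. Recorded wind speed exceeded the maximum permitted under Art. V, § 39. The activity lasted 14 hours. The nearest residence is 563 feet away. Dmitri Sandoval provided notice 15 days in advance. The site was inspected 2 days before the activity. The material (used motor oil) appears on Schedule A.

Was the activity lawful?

(i) weather ok — fails.
(ii) start within hours — not satisfied.
So (a) is not satisfied (F OR F).
(b) site inspected — satisfied.
(c) Schedule A material — holds.
(1) = F AND T AND T = false.
(a) ≥5 days' notice — holds.
(i) own property — not met.
(ii) ≤ 8 hrs duration — not met.
So (b) is not satisfied (F OR F).
(2): T AND F → false.
Overall = F OR F = false.

No — unlawful.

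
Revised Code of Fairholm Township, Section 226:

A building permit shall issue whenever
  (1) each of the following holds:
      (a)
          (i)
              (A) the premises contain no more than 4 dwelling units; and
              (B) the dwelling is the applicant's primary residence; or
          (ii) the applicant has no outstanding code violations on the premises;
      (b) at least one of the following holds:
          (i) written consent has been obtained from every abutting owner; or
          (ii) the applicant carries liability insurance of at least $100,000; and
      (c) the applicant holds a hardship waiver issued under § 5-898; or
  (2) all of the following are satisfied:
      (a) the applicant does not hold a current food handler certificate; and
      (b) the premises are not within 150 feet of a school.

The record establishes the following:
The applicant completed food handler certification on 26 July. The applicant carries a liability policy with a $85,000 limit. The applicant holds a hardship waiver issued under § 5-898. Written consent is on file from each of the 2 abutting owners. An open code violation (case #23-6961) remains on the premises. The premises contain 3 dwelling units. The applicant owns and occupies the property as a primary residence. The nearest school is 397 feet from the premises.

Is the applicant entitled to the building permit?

(A) ≤ 4 units — met.
(B) primary residence — holds.
(i): T AND T → true.
(ii) no code violations — not met.
(a) = T OR F = true.
(i) all abutters consent — satisfied.
(ii) insurance ≥ $100,000 — not met.
So (b) is satisfied (T OR F).
(c) hardship waiver — satisfied.
(1): T AND T AND T → true.
(a) not (food handler cert.) — fails.
(b) ≥150 ft from school — met.
(2) = F AND T = false.
Overall = T OR F = true.

Yes — granted.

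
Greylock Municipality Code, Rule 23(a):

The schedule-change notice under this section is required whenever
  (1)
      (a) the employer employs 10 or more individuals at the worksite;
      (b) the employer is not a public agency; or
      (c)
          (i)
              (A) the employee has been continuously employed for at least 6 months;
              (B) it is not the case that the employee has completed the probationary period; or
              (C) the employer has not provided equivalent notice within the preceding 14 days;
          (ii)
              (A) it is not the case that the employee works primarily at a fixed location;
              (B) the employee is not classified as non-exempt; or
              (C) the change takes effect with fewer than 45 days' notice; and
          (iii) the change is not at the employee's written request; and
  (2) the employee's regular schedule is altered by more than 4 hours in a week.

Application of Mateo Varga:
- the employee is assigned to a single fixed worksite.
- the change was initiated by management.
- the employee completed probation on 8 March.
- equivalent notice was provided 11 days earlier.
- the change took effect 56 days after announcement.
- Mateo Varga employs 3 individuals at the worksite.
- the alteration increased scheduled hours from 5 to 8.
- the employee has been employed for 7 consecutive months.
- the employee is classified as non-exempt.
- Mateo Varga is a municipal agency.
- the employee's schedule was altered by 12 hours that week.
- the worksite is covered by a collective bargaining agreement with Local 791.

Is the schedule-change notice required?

No — not required.

(a) ≥ 10 at site — not satisfied.
(b) not (public agency) — not satisfied.
(A) tenure ≥ 6 mo. — satisfied.
(B) not (past probation) — not met.
(C) no recent notice — not satisfied.
(i) = T OR F OR F = true.
(A) not (fixed location) — not satisfied.
(B) not (non-exempt) — not met.
(C) < 45 days' notice — not met.
(ii): F OR F OR F → false.
(iii) not employee-requested — satisfied.
So (c) is not satisfied (T AND F AND T).
(1) = F OR F OR F = false.
(2) schedule shift > 4h — holds.
Overall: F AND T → false.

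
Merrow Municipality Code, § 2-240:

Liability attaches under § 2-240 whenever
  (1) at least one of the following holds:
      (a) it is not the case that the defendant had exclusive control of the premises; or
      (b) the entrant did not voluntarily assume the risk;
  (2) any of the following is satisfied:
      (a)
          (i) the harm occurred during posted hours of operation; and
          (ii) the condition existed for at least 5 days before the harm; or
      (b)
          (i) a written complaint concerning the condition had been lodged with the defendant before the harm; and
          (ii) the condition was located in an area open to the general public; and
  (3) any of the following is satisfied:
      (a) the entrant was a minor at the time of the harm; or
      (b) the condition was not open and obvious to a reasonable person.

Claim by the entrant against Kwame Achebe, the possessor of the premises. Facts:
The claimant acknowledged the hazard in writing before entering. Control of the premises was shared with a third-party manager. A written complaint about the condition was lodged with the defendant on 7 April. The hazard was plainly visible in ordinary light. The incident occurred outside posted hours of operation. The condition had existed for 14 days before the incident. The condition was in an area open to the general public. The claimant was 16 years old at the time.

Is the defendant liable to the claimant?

(a) not (exclusive control) — holds.
(b) no assumed risk — not met.
So (1) is satisfied (T OR F).
(i) during posted hours — not met.
(ii) condition ≥5 days old — satisfied.
So (a) is not satisfied (F AND T).
(i) complaint lodged — satisfied.
(ii) public area — met.
(b): T AND T → true.
(2) = F OR T = true.
(a) entrant a minor — met.
(b) not open/obvious — fails.
So (3) is satisfied (T OR F).
Overall = T AND T AND T = true.

Yes — liable.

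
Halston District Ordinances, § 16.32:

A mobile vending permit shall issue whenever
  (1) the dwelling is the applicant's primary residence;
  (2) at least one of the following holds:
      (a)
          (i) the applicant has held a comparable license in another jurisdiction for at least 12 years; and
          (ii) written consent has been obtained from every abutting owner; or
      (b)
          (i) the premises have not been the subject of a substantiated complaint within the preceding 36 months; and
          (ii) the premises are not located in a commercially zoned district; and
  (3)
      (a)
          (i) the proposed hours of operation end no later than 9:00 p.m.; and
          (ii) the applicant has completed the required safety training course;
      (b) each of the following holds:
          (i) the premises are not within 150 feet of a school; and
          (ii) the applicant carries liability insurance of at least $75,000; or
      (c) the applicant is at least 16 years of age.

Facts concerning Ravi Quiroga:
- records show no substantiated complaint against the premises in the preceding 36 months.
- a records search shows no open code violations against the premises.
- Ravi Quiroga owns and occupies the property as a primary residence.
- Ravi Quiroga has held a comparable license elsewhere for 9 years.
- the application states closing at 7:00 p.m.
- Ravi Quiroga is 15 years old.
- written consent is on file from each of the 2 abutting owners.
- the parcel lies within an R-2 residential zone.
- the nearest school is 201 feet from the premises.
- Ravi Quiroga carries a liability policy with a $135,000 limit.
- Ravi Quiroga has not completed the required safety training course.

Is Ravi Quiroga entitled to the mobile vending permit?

Yes — granted.

(1) primary residence — holds.
(i) prior license ≥ 12 yr — fails.
(ii) all abutters consent — met.
(a) = F AND T = false.
(i) no complaint in 36 mo. — satisfied.
(ii) not (commercially zoned) — met.
(b): T AND T → true.
(2): F OR T → true.
(i) closes by 9 p.m. — met.
(ii) safety training — not met.
(a): T AND F → false.
(i) ≥150 ft from school — satisfied.
(ii) insurance ≥ $75,000 — met.
So (b) is satisfied (T AND T).
(c) age ≥ 16 — not satisfied.
(3) = F OR T OR F = true.
Overall = T AND T AND T = true.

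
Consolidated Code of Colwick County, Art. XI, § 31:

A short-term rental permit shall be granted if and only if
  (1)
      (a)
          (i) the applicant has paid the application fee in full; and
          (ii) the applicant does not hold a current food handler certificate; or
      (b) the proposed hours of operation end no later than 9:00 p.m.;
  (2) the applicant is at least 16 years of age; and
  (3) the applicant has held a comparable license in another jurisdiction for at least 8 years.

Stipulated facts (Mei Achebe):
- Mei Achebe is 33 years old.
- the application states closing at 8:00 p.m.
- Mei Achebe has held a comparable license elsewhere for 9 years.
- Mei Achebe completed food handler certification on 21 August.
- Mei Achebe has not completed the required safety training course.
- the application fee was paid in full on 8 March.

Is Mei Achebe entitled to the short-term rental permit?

(i) fee paid — met.
(ii) not (food handler cert.) — not met.
(a) = T AND F = false.
(b) closes by 9 p.m. — holds.
(1) = F OR T = true.
(2) age ≥ 16 — met.
(3) prior license ≥ 8 yr — satisfied.
So Overall is satisfied (T AND T AND T).

Yes — granted.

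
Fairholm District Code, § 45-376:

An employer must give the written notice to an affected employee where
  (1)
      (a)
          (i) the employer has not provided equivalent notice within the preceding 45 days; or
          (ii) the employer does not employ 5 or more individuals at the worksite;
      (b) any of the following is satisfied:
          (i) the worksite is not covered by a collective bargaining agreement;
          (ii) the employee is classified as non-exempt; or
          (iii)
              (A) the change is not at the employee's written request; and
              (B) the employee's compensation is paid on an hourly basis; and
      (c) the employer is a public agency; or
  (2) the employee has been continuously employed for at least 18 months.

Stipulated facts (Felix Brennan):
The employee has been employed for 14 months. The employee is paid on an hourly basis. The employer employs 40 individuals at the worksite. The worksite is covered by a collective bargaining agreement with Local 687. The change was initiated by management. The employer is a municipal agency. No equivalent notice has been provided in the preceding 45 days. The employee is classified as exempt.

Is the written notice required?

(i) no recent notice — met.
(ii) not (≥ 5 at site) — not satisfied.
(a) = T OR F = true.
(i) no CBA — fails.
(ii) non-exempt — not satisfied.
(A) not employee-requested — met.
(B) hourly-paid — holds.
(iii) = T AND T = true.
(b): F OR F OR T → true.
(c) public agency — satisfied.
(1): T AND T AND T → true.
(2) tenure ≥ 18 mo. — not met.
So Overall is satisfied (T OR F).

Yes — required.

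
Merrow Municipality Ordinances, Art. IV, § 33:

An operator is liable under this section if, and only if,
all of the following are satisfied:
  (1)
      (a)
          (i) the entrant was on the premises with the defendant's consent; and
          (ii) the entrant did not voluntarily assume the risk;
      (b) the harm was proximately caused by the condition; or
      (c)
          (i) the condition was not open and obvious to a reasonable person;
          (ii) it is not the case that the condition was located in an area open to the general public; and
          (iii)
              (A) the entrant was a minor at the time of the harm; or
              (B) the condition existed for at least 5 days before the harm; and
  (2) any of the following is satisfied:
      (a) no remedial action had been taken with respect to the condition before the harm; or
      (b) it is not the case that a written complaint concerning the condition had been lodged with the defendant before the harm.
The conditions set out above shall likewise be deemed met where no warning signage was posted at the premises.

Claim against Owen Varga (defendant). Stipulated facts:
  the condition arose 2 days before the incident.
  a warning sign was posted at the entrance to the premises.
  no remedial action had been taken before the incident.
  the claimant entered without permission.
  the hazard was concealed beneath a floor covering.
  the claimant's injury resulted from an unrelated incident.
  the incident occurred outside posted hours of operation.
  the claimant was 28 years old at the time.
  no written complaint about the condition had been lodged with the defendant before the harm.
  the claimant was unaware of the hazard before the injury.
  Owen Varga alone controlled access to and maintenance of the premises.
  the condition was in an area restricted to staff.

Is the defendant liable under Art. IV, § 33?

No — not liable.

(i) consent to enter — fails.
(ii) no assumed risk — holds.
(a) = F AND T = false.
(b) proximate cause — fails.
(i) not open/obvious — holds.
(ii) not (public area) — satisfied.
(A) entrant a minor — not met.
(B) condition ≥5 days old — not satisfied.
(iii) = F OR F = false.
(c) = T AND T AND F = false.
(1) = F OR F OR F = false.
(a) no remedial action — holds.
(b) not (complaint lodged) — holds.
(2) = T OR T = true.
Overall = F AND T = false.
Exception (no signage posted) — not satisfied.
Result: main false OR exception false → false.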